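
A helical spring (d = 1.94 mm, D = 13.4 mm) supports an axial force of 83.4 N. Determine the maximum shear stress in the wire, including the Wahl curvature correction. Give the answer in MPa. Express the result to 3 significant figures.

474 MPa

Spring index C = D/d = 13.4/1.94 = 6.9072
K_W = (4C−1)/(4C−4) + 0.615/C = 26.629/23.629 + 0.0890 = 1.2160
τ₀ = 8FD/(πd³) = 8·83.4·13.4/(π·1.94³) = 8940.48/22.938 = 389.77 MPa
τ_max = K·τ₀ = 1.2160 × 389.77 = 473.96 MPa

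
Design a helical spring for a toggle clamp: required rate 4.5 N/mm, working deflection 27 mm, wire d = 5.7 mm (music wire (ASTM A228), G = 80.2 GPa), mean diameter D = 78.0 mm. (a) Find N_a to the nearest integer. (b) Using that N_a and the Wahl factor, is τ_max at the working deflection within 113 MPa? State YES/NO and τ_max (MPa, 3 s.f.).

(a) 5 coils; (b) NO, τ_max = 143 MPa

N_a = Gd⁴/(8D³k) = (80.2×10³)(5.7⁴)/(8·78.0³·4.5) = 4.956 → N_a = 5
Actual rate k = Gd⁴/(8D³·5) = 4.46 N/mm
Working load F = kδ = 4.46·27 = 120.42 N
C = 78.0/5.7 = 13.6842; K_W = (4C−1)/(4C−4)+0.615/C = 1.1041
τ_max = K_W·8FD/(πd³) = 1.1041·129.15 = 142.59 MPa
τ_max > 113 MPa → exceeds allowable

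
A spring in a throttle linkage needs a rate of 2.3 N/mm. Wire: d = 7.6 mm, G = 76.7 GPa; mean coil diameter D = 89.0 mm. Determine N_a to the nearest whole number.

N_a = Gd⁴/(8D³k) = (76.7×10³ × 7.6⁴)/(8 × 89.0³ × 2.3)
    = 2.55888e+08 / 1.29714e+07 = 19.73 → 20 coils

20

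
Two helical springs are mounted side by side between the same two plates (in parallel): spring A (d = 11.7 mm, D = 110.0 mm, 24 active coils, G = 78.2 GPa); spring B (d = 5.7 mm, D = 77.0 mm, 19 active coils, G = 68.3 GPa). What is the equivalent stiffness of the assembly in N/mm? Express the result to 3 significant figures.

6.77 N/mm

k_A = Gd⁴/(8D³N_a) = (78.2×10³)(11.7⁴)/(8·110.0³·24) = 5.7342 N/mm
k_B = Gd⁴/(8D³N_a) = (68.3×10³)(5.7⁴)/(8·77.0³·19) = 1.039 N/mm
Parallel: k_eq = 5.7342 + 1.039 = 6.7731 N/mm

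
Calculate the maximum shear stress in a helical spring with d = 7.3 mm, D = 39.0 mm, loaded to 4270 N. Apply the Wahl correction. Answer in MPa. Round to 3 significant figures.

1400 MPa

Spring index C = D/d = 39.0/7.3 = 5.3425
K_W = (4C−1)/(4C−4) + 0.615/C = 20.370/17.370 + 0.1151 = 1.2878
τ₀ = 8FD/(πd³) = 8·4270·39.0/(π·7.3³) = 1.33224e+06/1222.1 = 1090.1 MPa
τ_max = K·τ₀ = 1.2878 × 1090.1 = 1403.9 MPa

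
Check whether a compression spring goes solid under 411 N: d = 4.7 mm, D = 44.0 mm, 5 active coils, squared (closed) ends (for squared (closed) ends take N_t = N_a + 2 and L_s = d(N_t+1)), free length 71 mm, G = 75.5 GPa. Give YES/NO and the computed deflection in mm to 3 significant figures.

k = Gd⁴/(8D³N_a) = (75.5×10³)(4.7⁴)/(8·44.0³·5) = 10.812 N/mm
N_t = 7; L_s = 4.7·8 = 37.6 mm; δ_solid = L₀ − L_s = 71 − 37.6 = 33.4 mm
δ = F/k = 411/10.812 = 38.012 mm
δ ≥ δ_solid → spring goes solid

YES, δ = 38.0 mm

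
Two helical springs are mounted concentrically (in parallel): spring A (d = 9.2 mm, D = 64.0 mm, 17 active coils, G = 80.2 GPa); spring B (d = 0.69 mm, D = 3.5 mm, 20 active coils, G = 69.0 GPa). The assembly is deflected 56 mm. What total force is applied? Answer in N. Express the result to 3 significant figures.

1030 N

k_A = Gd⁴/(8D³N_a) = (80.2×10³)(9.2⁴)/(8·64.0³·17) = 16.116 N/mm
k_B = Gd⁴/(8D³N_a) = (69.0×10³)(0.69⁴)/(8·3.5³·20) = 2.2799 N/mm
Parallel: k_eq = 16.116 + 2.2799 = 18.396 N/mm
F = k_eq·δ = 18.396·56 = 1030.2 N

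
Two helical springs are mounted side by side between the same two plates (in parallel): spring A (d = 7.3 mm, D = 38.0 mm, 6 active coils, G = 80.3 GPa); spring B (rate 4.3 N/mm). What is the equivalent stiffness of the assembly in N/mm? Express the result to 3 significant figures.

k_A = Gd⁴/(8D³N_a) = (80.3×10³)(7.3⁴)/(8·38.0³·6) = 86.579 N/mm
Parallel: k_eq = 86.579 + 4.3 = 90.879 N/mm

90.9 N/mm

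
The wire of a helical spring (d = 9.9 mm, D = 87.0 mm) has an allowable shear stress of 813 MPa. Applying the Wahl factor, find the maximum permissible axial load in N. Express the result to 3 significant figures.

C = D/d = 87.0/9.9 = 8.7879
K_W = (4C−1)/(4C−4) + 0.615/C = 34.152/31.152 + 0.0700 = 1.1663
τ_max = K·8FD/(πd³) → F_max = τ_allow·πd³/(8DK)
F_max = 813·π·9.9³/(8·87.0·1.1663) = 2.4783e+06/811.74 = 3053 N

3050 N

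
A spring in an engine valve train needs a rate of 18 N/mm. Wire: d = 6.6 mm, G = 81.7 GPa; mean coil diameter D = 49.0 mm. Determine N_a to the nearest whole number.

9

N_a = Gd⁴/(8D³k) = (81.7×10³ × 6.6⁴)/(8 × 49.0³ × 18)
    = 1.55024e+08 / 1.69415e+07 = 9.151 → 9 coils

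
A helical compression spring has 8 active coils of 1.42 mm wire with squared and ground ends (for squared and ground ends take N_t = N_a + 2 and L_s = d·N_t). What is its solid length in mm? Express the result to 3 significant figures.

squared and ground ends: N_t = N_a + 2 = 8 + 2 = 10
L_s = d·N_t = 1.42 × 10 = 14.2 mm

14.2 mm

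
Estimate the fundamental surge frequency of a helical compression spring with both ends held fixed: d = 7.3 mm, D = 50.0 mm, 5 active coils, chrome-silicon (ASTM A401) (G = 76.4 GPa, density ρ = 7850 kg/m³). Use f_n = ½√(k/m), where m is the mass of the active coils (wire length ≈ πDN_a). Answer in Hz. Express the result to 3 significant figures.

k = Gd⁴/(8D³N_a) = (76.4×10³)(7.3⁴)/(8·50.0³·5) = 43.393 N/mm = 43393 N/m
Wire length L = πDN_a = π·50.0·5 = 785.4 mm
m = ρ·(πd²/4)·L = 7850 × 41.854×10⁻⁶ m² × 0.7854 m = 0.25804 kg
f_n = ½√(k/m) = 0.5·√(43393/0.25804) = 0.5·√(1.6816e+05) = 205.04 Hz

205 Hz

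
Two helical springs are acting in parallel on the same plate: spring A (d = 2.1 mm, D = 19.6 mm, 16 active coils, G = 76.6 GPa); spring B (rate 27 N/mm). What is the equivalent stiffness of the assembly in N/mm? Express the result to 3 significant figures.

k_A = Gd⁴/(8D³N_a) = (76.6×10³)(2.1⁴)/(8·19.6³·16) = 1.5457 N/mm
Parallel: k_eq = 1.5457 + 27 = 28.546 N/mm

28.5 N/mm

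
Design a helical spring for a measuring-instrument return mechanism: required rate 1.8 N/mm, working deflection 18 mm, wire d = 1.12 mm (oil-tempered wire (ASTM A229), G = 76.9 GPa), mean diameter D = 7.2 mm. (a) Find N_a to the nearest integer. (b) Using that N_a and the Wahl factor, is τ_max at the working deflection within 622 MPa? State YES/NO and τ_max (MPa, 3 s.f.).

(a) 23 coils; (b) YES, τ_max = 511 MPa

N_a = Gd⁴/(8D³k) = (76.9×10³)(1.12⁴)/(8·7.2³·1.8) = 22.51 → N_a = 23
Actual rate k = Gd⁴/(8D³·23) = 1.7619 N/mm
Working load F = kδ = 1.7619·18 = 31.714 N
C = 7.2/1.12 = 6.4286; K_W = (4C−1)/(4C−4)+0.615/C = 1.2338
τ_max = K_W·8FD/(πd³) = 1.2338·413.88 = 510.65 MPa
τ_max ≤ 622 MPa → acceptable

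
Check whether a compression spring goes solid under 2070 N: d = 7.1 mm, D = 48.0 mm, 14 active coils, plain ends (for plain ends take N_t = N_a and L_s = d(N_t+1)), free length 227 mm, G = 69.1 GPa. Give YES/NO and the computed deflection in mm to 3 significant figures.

YES, δ = 146 mm

k = Gd⁴/(8D³N_a) = (69.1×10³)(7.1⁴)/(8·48.0³·14) = 14.177 N/mm
N_t = 14; L_s = 7.1·15 = 106.5 mm; δ_solid = L₀ − L_s = 227 − 106.5 = 120.5 mm
δ = F/k = 2070/14.177 = 146.02 mm
δ ≥ δ_solid → spring goes solid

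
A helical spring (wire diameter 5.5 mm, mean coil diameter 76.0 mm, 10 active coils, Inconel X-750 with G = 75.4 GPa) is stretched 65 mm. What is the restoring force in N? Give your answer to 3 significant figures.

k = Gd⁴/(8D³N_a) = (75.4×10³)(5.5⁴)/(8·76.0³·10) = 1.9647 N/mm
F = k·δ = 1.9647 × 65 = 127.7 N

128 N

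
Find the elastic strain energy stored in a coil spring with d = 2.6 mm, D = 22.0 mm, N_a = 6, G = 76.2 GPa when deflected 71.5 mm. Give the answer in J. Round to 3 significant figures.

17.4 J

k = Gd⁴/(8D³N_a) = (76.2×10³)(2.6⁴)/(8·22.0³·6) = 6.813 N/mm
U = ½kδ² = 0.5 × 6.813 × 71.5² = 17415 N·mm = 17.415 J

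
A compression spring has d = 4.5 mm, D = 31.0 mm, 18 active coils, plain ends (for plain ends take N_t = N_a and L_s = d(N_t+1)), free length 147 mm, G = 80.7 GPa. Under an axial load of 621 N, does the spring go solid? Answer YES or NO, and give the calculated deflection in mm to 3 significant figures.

YES, δ = 80.5 mm

k = Gd⁴/(8D³N_a) = (80.7×10³)(4.5⁴)/(8·31.0³·18) = 7.7139 N/mm
N_t = 18; L_s = 4.5·19 = 85.5 mm; δ_solid = L₀ − L_s = 147 − 85.5 = 61.5 mm
δ = F/k = 621/7.7139 = 80.504 mm
δ ≥ δ_solid → spring goes solid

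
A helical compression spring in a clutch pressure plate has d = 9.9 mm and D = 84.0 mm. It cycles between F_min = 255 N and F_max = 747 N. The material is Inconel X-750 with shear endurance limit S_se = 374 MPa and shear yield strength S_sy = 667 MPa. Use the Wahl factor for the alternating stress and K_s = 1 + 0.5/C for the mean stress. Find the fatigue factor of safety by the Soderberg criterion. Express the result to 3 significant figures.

C = D/d = 84.0/9.9 = 8.4848; K_W = (4C−1)/(4C−4)+0.615/C = 1.1727; K_s = 1+0.5/C = 1.0589
F_a = (F_max−F_min)/2 = 246 N; F_m = (F_max+F_min)/2 = 501 N
τ_a = K_W·8F_aD/(πd³) = 1.1727 × 54.231 = 63.596 MPa
τ_m = K_s·8F_mD/(πd³) = 1.0589 × 110.45 = 116.95 MPa
Soderberg: 1/n_f = τ_a/S_se + τ_m/S_sy = 63.596/374 + 116.95/667 = 0.17004 + 0.17534 = 0.34539
n_f = 1/0.34539 = 2.895

2.90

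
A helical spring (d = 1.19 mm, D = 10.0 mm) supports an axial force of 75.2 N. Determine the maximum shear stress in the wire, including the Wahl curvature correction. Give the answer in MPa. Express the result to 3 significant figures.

1330 MPa

Spring index C = D/d = 10.0/1.19 = 8.4034
K_W = (4C−1)/(4C−4) + 0.615/C = 32.613/29.613 + 0.0732 = 1.1745
τ₀ = 8FD/(πd³) = 8·75.2·10.0/(π·1.19³) = 6016/5.2941 = 1136.4 MPa
τ_max = K·τ₀ = 1.1745 × 1136.4 = 1334.6 MPa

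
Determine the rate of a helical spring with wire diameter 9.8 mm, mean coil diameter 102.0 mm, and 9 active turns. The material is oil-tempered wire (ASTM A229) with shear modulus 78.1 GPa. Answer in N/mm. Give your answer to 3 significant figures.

9.43 N/mm

k = Gd⁴/(8D³N_a) = (78.1×10³ × 9.8⁴) / (8 × 102.0³ × 9)
  = 7.2037e+08 / 7.6407e+07 = 9.4281 N/mm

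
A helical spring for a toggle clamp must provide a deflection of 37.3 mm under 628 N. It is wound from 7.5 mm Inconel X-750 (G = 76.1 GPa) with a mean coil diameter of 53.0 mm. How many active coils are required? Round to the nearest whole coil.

Required rate k = F/δ = 628/37.3 = 16.836 N/mm
N_a = Gd⁴/(8D³k) = (76.1×10³ × 7.5⁴)/(8 × 53.0³ × 16.836)
    = 2.40785e+08 / 2.00525e+07 = 12.01 → 12 coils

12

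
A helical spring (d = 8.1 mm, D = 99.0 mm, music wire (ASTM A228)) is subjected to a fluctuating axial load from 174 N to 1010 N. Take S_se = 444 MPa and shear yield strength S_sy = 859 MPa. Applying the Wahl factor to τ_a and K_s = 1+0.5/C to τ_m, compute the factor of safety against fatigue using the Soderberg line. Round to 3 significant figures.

C = D/d = 99.0/8.1 = 12.2222; K_W = (4C−1)/(4C−4)+0.615/C = 1.1171; K_s = 1+0.5/C = 1.0409
F_a = (F_max−F_min)/2 = 418 N; F_m = (F_max+F_min)/2 = 592 N
τ_a = K_W·8F_aD/(πd³) = 1.1171 × 198.29 = 221.52 MPa
τ_m = K_s·8F_mD/(πd³) = 1.0409 × 280.83 = 292.32 MPa
Soderberg: 1/n_f = τ_a/S_se + τ_m/S_sy = 221.52/444 + 292.32/859 = 0.49891 + 0.34030 = 0.83921
n_f = 1/0.83921 = 1.192

1.19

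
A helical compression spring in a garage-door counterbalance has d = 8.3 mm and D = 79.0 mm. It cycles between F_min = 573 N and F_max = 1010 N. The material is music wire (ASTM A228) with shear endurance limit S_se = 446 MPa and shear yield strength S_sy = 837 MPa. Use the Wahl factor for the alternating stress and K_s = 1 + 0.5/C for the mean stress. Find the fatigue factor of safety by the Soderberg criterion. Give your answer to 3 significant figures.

C = D/d = 79.0/8.3 = 9.5181; K_W = (4C−1)/(4C−4)+0.615/C = 1.1527; K_s = 1+0.5/C = 1.0525
F_a = (F_max−F_min)/2 = 218.5 N; F_m = (F_max+F_min)/2 = 791.5 N
τ_a = K_W·8F_aD/(πd³) = 1.1527 × 76.875 = 88.611 MPa
τ_m = K_s·8F_mD/(πd³) = 1.0525 × 278.47 = 293.1 MPa
Soderberg: 1/n_f = τ_a/S_se + τ_m/S_sy = 88.611/446 + 293.1/837 = 0.19868 + 0.35018 = 0.54886
n_f = 1/0.54886 = 1.822

1.82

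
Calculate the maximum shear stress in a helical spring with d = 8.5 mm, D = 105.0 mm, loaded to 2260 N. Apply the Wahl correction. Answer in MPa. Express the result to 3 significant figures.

Spring index C = D/d = 105.0/8.5 = 12.3529
K_W = (4C−1)/(4C−4) + 0.615/C = 48.412/45.412 + 0.0498 = 1.1158
τ₀ = 8FD/(πd³) = 8·2260·105.0/(π·8.5³) = 1.8984e+06/1929.3 = 983.97 MPa
τ_max = K·τ₀ = 1.1158 × 983.97 = 1098 MPa

1100 MPa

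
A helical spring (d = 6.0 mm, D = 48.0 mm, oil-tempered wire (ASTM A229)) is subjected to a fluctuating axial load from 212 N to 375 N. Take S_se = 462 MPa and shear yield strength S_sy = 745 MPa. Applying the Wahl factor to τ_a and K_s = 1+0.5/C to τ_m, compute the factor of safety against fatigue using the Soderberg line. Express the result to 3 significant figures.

2.82

C = D/d = 48.0/6.0 = 8.0000; K_W = (4C−1)/(4C−4)+0.615/C = 1.1840; K_s = 1+0.5/C = 1.0625
F_a = (F_max−F_min)/2 = 81.5 N; F_m = (F_max+F_min)/2 = 293.5 N
τ_a = K_W·8F_aD/(πd³) = 1.1840 × 46.12 = 54.606 MPa
τ_m = K_s·8F_mD/(πd³) = 1.0625 × 166.09 = 176.47 MPa
Soderberg: 1/n_f = τ_a/S_se + τ_m/S_sy = 54.606/462 + 176.47/745 = 0.11820 + 0.23687 = 0.35506
n_f = 1/0.35506 = 2.816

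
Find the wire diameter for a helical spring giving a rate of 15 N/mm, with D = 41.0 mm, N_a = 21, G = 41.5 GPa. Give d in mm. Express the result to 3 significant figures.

d = (8D³N_a·k / G)^(1/4) = (8·41.0³·21·15 / (41.5×10³))^0.25
  = (4185.1)^0.25 = 8.0431 mm

8.04 mm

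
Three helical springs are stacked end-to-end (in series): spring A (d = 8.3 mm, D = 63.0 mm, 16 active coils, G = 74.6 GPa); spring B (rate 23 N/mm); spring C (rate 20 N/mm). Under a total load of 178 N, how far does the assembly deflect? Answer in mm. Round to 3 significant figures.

k_A = Gd⁴/(8D³N_a) = (74.6×10³)(8.3⁴)/(8·63.0³·16) = 11.062 N/mm
Series: 1/k_eq = 1/11.062 + 1/23 + 1/20 = 0.18388; k_eq = 5.4383 N/mm
δ = F/k_eq = 178/5.4383 = 32.731 mm

32.7 mm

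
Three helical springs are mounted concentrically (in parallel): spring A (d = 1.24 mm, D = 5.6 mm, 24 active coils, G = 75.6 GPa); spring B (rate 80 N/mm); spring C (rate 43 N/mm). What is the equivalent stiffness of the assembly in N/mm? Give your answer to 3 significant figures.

128 N/mm

k_A = Gd⁴/(8D³N_a) = (75.6×10³)(1.24⁴)/(8·5.6³·24) = 5.3008 N/mm
Parallel: k_eq = 5.3008 + 80 + 43 = 128.3 N/mm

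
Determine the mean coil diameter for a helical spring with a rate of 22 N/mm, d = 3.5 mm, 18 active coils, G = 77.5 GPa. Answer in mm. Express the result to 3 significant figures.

15.4 mm

D = (Gd⁴/(8N_a·k))^(1/3) = (77.5×10³·3.5⁴/(8·18·22))^(1/3)
  = (3671.04)^(1/3) = 15.4263 mm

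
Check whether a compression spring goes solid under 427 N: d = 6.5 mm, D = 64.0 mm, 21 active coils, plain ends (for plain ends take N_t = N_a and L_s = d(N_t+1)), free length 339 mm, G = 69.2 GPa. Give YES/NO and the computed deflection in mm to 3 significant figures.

k = Gd⁴/(8D³N_a) = (69.2×10³)(6.5⁴)/(8·64.0³·21) = 2.8049 N/mm
N_t = 21; L_s = 6.5·22 = 143 mm; δ_solid = L₀ − L_s = 339 − 143 = 196 mm
δ = F/k = 427/2.8049 = 152.24 mm
δ < δ_solid → spring does not go solid

NO, δ = 152 mm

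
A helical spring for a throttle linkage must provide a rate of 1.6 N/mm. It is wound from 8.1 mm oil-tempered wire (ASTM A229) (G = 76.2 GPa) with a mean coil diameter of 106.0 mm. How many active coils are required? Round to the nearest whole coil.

22

N_a = Gd⁴/(8D³k) = (76.2×10³ × 8.1⁴)/(8 × 106.0³ × 1.6)
    = 3.28016e+08 / 1.5245e+07 = 21.52 → 22 coils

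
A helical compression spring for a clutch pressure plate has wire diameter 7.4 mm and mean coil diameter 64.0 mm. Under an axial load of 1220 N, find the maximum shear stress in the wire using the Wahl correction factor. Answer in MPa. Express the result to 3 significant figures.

574 MPa

Spring index C = D/d = 64.0/7.4 = 8.6486
K_W = (4C−1)/(4C−4) + 0.615/C = 33.595/30.595 + 0.0711 = 1.1692
τ₀ = 8FD/(πd³) = 8·1220·64.0/(π·7.4³) = 624640/1273 = 490.66 MPa
τ_max = K·τ₀ = 1.1692 × 490.66 = 573.67 MPa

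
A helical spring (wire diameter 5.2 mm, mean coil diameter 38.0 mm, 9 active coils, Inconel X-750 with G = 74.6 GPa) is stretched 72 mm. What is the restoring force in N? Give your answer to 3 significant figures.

994 N

k = Gd⁴/(8D³N_a) = (74.6×10³)(5.2⁴)/(8·38.0³·9) = 13.806 N/mm
F = k·δ = 13.806 × 72 = 994.03 N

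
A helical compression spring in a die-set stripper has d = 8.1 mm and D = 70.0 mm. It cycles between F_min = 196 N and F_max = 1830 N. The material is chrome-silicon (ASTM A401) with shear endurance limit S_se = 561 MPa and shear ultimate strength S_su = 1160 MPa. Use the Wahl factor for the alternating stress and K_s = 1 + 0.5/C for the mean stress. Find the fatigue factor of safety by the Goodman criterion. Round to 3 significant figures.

1.14

C = D/d = 70.0/8.1 = 8.6420; K_W = (4C−1)/(4C−4)+0.615/C = 1.1693; K_s = 1+0.5/C = 1.0579
F_a = (F_max−F_min)/2 = 817 N; F_m = (F_max+F_min)/2 = 1013 N
τ_a = K_W·8F_aD/(πd³) = 1.1693 × 274.03 = 320.43 MPa
τ_m = K_s·8F_mD/(πd³) = 1.0579 × 339.78 = 359.43 MPa
Goodman: 1/n_f = τ_a/S_se + τ_m/S_su = 320.43/561 + 359.43/1160 = 0.57118 + 0.30986 = 0.88103
n_f = 1/0.88103 = 1.135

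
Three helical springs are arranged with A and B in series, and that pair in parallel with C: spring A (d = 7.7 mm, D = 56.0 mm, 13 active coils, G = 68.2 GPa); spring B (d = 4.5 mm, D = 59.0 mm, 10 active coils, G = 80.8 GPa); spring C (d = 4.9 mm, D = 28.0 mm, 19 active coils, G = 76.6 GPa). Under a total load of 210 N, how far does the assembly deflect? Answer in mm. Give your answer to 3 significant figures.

k_A = Gd⁴/(8D³N_a) = (68.2×10³)(7.7⁴)/(8·56.0³·13) = 13.127 N/mm
k_B = Gd⁴/(8D³N_a) = (80.8×10³)(4.5⁴)/(8·59.0³·10) = 2.0166 N/mm
k_C = Gd⁴/(8D³N_a) = (76.6×10³)(4.9⁴)/(8·28.0³·19) = 13.234 N/mm
Springs A,B series: k_AB = 1/(1/13.127+1/2.0166) = 1.748 N/mm; parallel with C: k_eq = 1.748+13.234 = 14.982 N/mm
δ = F/k_eq = 210/14.982 = 14.017 mm

14.0 mm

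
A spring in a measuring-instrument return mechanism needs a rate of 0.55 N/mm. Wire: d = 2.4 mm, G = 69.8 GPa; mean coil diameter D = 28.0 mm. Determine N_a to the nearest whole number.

N_a = Gd⁴/(8D³k) = (69.8×10³ × 2.4⁴)/(8 × 28.0³ × 0.55)
    = 2.3158e+06 / 96588.8 = 23.98 → 24 coils

24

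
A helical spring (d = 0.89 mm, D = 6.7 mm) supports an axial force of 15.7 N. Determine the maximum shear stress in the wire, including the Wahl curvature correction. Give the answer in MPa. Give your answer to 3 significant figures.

Spring index C = D/d = 6.7/0.89 = 7.5281
K_W = (4C−1)/(4C−4) + 0.615/C = 29.112/26.112 + 0.0817 = 1.1966
τ₀ = 8FD/(πd³) = 8·15.7·6.7/(π·0.89³) = 841.52/2.2147 = 379.97 MPa
τ_max = K·τ₀ = 1.1966 × 379.97 = 454.66 MPa

455 MPa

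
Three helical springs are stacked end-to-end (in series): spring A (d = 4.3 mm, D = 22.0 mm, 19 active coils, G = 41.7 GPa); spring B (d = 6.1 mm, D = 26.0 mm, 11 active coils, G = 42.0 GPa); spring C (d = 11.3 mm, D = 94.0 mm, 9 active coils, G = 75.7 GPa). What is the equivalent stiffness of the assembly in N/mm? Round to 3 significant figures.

5.30 N/mm

k_A = Gd⁴/(8D³N_a) = (41.7×10³)(4.3⁴)/(8·22.0³·19) = 8.8084 N/mm
k_B = Gd⁴/(8D³N_a) = (42.0×10³)(6.1⁴)/(8·26.0³·11) = 37.598 N/mm
k_C = Gd⁴/(8D³N_a) = (75.7×10³)(11.3⁴)/(8·94.0³·9) = 20.639 N/mm
Series: 1/k_eq = 1/8.8084 + 1/37.598 + 1/20.639 = 0.18858; k_eq = 5.3029 N/mm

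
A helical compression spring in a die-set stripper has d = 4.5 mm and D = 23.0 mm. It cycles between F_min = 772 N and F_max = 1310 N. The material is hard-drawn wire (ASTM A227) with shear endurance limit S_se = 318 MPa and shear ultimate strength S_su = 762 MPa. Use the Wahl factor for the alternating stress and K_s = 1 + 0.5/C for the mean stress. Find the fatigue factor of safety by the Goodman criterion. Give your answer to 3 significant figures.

0.598

C = D/d = 23.0/4.5 = 5.1111; K_W = (4C−1)/(4C−4)+0.615/C = 1.3028; K_s = 1+0.5/C = 1.0978
F_a = (F_max−F_min)/2 = 269 N; F_m = (F_max+F_min)/2 = 1041 N
τ_a = K_W·8F_aD/(πd³) = 1.3028 × 172.9 = 225.24 MPa
τ_m = K_s·8F_mD/(πd³) = 1.0978 × 669.08 = 734.54 MPa
Goodman: 1/n_f = τ_a/S_se + τ_m/S_su = 225.24/318 + 734.54/762 = 0.70830 + 0.96396 = 1.6723
n_f = 1/1.6723 = 0.598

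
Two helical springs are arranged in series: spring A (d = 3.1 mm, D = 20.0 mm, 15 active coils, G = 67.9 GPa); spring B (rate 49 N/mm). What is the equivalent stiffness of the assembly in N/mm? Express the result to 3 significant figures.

k_A = Gd⁴/(8D³N_a) = (67.9×10³)(3.1⁴)/(8·20.0³·15) = 6.532 N/mm
Series: 1/k_eq = 1/6.532 + 1/49 = 0.1735; k_eq = 5.7637 N/mm

5.76 N/mm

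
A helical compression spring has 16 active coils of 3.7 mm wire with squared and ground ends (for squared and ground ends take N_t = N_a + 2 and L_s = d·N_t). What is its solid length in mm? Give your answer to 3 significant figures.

66.6 mm

squared and ground ends: N_t = N_a + 2 = 16 + 2 = 18
L_s = d·N_t = 3.7 × 18 = 66.6 mm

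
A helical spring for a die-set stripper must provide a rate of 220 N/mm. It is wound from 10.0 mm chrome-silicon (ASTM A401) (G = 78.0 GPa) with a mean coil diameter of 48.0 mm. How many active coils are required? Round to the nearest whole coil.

4

N_a = Gd⁴/(8D³k) = (78.0×10³ × 10.0⁴)/(8 × 48.0³ × 220)
    = 7.8e+08 / 1.94642e+08 = 4.007 → 4 coils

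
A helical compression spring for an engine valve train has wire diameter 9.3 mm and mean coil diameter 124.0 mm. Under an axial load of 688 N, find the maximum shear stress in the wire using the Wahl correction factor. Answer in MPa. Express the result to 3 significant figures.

Spring index C = D/d = 124.0/9.3 = 13.3333
K_W = (4C−1)/(4C−4) + 0.615/C = 52.333/49.333 + 0.0461 = 1.1069
τ₀ = 8FD/(πd³) = 8·688·124.0/(π·9.3³) = 682496/2527 = 270.09 MPa
τ_max = K·τ₀ = 1.1069 × 270.09 = 298.97 MPa

299 MPa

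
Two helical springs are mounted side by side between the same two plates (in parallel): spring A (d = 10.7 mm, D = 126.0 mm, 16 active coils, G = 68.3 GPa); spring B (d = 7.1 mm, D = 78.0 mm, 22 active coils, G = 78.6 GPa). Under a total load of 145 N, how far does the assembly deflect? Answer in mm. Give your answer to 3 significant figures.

24.6 mm

k_A = Gd⁴/(8D³N_a) = (68.3×10³)(10.7⁴)/(8·126.0³·16) = 3.4965 N/mm
k_B = Gd⁴/(8D³N_a) = (78.6×10³)(7.1⁴)/(8·78.0³·22) = 2.3914 N/mm
Parallel: k_eq = 3.4965 + 2.3914 = 5.8879 N/mm
δ = F/k_eq = 145/5.8879 = 24.627 mm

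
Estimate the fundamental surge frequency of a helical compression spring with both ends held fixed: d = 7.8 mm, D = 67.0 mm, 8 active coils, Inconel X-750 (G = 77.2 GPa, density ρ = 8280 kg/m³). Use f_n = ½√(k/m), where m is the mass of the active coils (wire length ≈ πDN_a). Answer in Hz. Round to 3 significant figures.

k = Gd⁴/(8D³N_a) = (77.2×10³)(7.8⁴)/(8·67.0³·8) = 14.845 N/mm = 14845 N/m
Wire length L = πDN_a = π·67.0·8 = 1683.9 mm
m = ρ·(πd²/4)·L = 8280 × 47.784×10⁻⁶ m² × 1.6839 m = 0.66623 kg
f_n = ½√(k/m) = 0.5·√(14845/0.66623) = 0.5·√(22283) = 74.637 Hz

74.6 Hz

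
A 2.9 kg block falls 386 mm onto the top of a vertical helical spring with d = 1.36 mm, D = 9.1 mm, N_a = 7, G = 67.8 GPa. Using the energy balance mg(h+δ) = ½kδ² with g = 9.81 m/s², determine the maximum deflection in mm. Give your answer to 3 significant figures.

k = Gd⁴/(8D³N_a) = (67.8×10³)(1.36⁴)/(8·9.1³·7) = 5.4963 N/mm
W = mg = 2.9 × 9.81 = 28.449 N
½kδ² − Wδ − Wh = 0 → δ = (W + √(W² + 2kWh))/k
δ = (28.449 + √(809.35 + 120714))/5.4963 = (28.449 + 348.6)/5.4963 = 68.6 mm

68.6 mm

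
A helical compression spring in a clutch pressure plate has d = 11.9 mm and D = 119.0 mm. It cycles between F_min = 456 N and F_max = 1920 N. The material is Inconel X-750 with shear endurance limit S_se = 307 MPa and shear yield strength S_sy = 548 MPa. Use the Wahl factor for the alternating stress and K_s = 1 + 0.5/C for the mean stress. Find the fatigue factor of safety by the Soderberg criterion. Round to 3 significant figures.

1.11

C = D/d = 119.0/11.9 = 10.0000; K_W = (4C−1)/(4C−4)+0.615/C = 1.1448; K_s = 1+0.5/C = 1.0500
F_a = (F_max−F_min)/2 = 732 N; F_m = (F_max+F_min)/2 = 1188 N
τ_a = K_W·8F_aD/(πd³) = 1.1448 × 131.63 = 150.7 MPa
τ_m = K_s·8F_mD/(πd³) = 1.0500 × 213.63 = 224.31 MPa
Soderberg: 1/n_f = τ_a/S_se + τ_m/S_sy = 150.7/307 + 224.31/548 = 0.49086 + 0.40933 = 0.90019
n_f = 1/0.90019 = 1.111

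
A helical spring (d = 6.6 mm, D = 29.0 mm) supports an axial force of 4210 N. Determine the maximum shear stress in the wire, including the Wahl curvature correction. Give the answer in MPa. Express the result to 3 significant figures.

Spring index C = D/d = 29.0/6.6 = 4.3939
K_W = (4C−1)/(4C−4) + 0.615/C = 16.576/13.576 + 0.1400 = 1.3609
τ₀ = 8FD/(πd³) = 8·4210·29.0/(π·6.6³) = 976720/903.2 = 1081.4 MPa
τ_max = K·τ₀ = 1.3609 × 1081.4 = 1471.7 MPa

1470 MPa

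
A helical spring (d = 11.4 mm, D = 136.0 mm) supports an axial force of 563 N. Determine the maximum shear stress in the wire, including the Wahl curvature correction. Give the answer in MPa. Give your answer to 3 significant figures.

Spring index C = D/d = 136.0/11.4 = 11.9298
K_W = (4C−1)/(4C−4) + 0.615/C = 46.719/43.719 + 0.0516 = 1.1202
τ₀ = 8FD/(πd³) = 8·563·136.0/(π·11.4³) = 612544/4654.4 = 131.61 MPa
τ_max = K·τ₀ = 1.1202 × 131.61 = 147.42 MPa

147 MPa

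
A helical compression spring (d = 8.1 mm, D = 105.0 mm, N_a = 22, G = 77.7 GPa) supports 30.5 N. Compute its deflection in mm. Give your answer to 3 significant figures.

18.6 mm

k = Gd⁴/(8D³N_a) = (77.7×10³)(8.1⁴)/(8·105.0³·22) = 1.6416 N/mm
δ = F/k = 30.5 / 1.6416 = 18.579 mm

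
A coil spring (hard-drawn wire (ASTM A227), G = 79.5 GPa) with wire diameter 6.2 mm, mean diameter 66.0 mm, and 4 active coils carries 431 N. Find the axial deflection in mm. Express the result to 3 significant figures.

33.8 mm

k = Gd⁴/(8D³N_a) = (79.5×10³)(6.2⁴)/(8·66.0³·4) = 12.769 N/mm
δ = F/k = 431 / 12.769 = 33.754 mm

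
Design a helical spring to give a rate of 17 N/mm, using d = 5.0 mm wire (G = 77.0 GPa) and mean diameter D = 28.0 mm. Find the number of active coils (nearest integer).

16

N_a = Gd⁴/(8D³k) = (77.0×10³ × 5.0⁴)/(8 × 28.0³ × 17)
    = 4.8125e+07 / 2.98547e+06 = 16.12 → 16 coils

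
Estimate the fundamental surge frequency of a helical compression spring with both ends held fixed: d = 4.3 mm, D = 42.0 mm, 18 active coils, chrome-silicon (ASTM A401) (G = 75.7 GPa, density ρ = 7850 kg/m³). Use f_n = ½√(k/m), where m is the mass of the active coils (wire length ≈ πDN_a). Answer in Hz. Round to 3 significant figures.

k = Gd⁴/(8D³N_a) = (75.7×10³)(4.3⁴)/(8·42.0³·18) = 2.4258 N/mm = 2425.8 N/m
Wire length L = πDN_a = π·42.0·18 = 2375 mm
m = ρ·(πd²/4)·L = 7850 × 14.522×10⁻⁶ m² × 2.375 m = 0.27075 kg
f_n = ½√(k/m) = 0.5·√(2425.8/0.27075) = 0.5·√(8959.7) = 47.328 Hz

47.3 Hz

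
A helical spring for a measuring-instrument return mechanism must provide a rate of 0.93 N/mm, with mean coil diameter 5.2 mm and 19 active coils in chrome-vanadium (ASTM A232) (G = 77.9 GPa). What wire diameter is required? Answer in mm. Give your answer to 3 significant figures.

0.711 mm

d = (8D³N_a·k / G)^(1/4) = (8·5.2³·19·0.93 / (77.9×10³))^0.25
  = (0.25515)^0.25 = 0.7107 mm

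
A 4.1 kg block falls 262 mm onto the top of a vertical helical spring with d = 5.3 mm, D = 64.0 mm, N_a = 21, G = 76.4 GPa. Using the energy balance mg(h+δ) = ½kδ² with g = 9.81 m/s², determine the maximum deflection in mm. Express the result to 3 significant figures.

k = Gd⁴/(8D³N_a) = (76.4×10³)(5.3⁴)/(8·64.0³·21) = 1.3688 N/mm
W = mg = 4.1 × 9.81 = 40.221 N
½kδ² − Wδ − Wh = 0 → δ = (W + √(W² + 2kWh))/k
δ = (40.221 + √(1617.7 + 28849.1))/1.3688 = (40.221 + 174.55)/1.3688 = 156.9 mm

157 mm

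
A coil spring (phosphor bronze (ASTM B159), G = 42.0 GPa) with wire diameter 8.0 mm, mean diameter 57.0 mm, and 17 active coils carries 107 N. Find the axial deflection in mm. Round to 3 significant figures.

15.7 mm

k = Gd⁴/(8D³N_a) = (42.0×10³)(8.0⁴)/(8·57.0³·17) = 6.8304 N/mm
δ = F/k = 107 / 6.8304 = 15.665 mm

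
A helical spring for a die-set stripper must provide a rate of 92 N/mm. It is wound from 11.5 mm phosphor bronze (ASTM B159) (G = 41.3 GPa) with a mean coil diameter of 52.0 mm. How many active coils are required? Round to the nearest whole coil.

N_a = Gd⁴/(8D³k) = (41.3×10³ × 11.5⁴)/(8 × 52.0³ × 92)
    = 7.2234e+08 / 1.03487e+08 = 6.98 → 7 coils

7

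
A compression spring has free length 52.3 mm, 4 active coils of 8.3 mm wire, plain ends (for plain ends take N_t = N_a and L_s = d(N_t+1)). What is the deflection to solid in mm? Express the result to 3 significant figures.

10.8 mm

N_t = 4; L_s = 8.3·5 = 41.5 mm
δ_solid = L₀ − L_s = 52.3 − 41.5 = 10.8 mm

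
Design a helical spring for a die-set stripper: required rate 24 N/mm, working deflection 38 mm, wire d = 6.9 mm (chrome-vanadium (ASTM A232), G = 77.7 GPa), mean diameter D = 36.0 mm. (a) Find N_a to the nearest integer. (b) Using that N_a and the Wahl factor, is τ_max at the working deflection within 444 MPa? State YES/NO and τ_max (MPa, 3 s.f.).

N_a = Gd⁴/(8D³k) = (77.7×10³)(6.9⁴)/(8·36.0³·24) = 19.66 → N_a = 20
Actual rate k = Gd⁴/(8D³·20) = 23.593 N/mm
Working load F = kδ = 23.593·38 = 896.55 N
C = 36.0/6.9 = 5.2174; K_W = (4C−1)/(4C−4)+0.615/C = 1.2957
τ_max = K_W·8FD/(πd³) = 1.2957·250.19 = 324.17 MPa
τ_max ≤ 444 MPa → acceptable

(a) 20 coils; (b) YES, τ_max = 324 MPa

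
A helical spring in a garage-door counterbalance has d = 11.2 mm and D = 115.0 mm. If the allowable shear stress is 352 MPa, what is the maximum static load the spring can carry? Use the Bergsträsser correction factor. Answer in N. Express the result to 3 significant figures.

1490 N

C = D/d = 115.0/11.2 = 10.2679
K_B = (4C+2)/(4C−3) = 43.071/38.071 = 1.1313
τ_max = K·8FD/(πd³) → F_max = τ_allow·πd³/(8DK)
F_max = 352·π·11.2³/(8·115.0·1.1313) = 1.5536e+06/1040.8 = 1492.7 N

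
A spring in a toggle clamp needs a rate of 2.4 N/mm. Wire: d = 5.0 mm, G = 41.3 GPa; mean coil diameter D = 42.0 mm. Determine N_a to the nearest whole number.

18

N_a = Gd⁴/(8D³k) = (41.3×10³ × 5.0⁴)/(8 × 42.0³ × 2.4)
    = 2.58125e+07 / 1.42249e+06 = 18.15 → 18 coils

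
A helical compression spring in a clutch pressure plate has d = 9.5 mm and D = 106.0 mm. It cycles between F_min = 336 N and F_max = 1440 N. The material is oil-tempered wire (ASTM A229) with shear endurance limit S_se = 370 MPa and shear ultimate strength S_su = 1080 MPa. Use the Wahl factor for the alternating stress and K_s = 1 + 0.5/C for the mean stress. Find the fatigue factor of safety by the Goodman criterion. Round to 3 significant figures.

C = D/d = 106.0/9.5 = 11.1579; K_W = (4C−1)/(4C−4)+0.615/C = 1.1290; K_s = 1+0.5/C = 1.0448
F_a = (F_max−F_min)/2 = 552 N; F_m = (F_max+F_min)/2 = 888 N
τ_a = K_W·8F_aD/(πd³) = 1.1290 × 173.79 = 196.2 MPa
τ_m = K_s·8F_mD/(πd³) = 1.0448 × 279.57 = 292.1 MPa
Goodman: 1/n_f = τ_a/S_se + τ_m/S_su = 196.2/370 + 292.1/1080 = 0.53026 + 0.27046 = 0.80072
n_f = 1/0.80072 = 1.249

1.25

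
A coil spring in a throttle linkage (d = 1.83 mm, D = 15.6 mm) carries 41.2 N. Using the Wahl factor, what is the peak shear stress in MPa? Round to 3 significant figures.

Spring index C = D/d = 15.6/1.83 = 8.5246
K_W = (4C−1)/(4C−4) + 0.615/C = 33.098/30.098 + 0.0721 = 1.1718
τ₀ = 8FD/(πd³) = 8·41.2·15.6/(π·1.83³) = 5141.76/19.253 = 267.06 MPa
τ_max = K·τ₀ = 1.1718 × 267.06 = 312.95 MPa

313 MPa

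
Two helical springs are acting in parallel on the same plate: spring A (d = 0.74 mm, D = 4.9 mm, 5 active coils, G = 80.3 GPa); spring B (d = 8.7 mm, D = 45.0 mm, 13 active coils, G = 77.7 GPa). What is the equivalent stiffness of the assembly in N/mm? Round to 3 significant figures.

k_A = Gd⁴/(8D³N_a) = (80.3×10³)(0.74⁴)/(8·4.9³·5) = 5.1167 N/mm
k_B = Gd⁴/(8D³N_a) = (77.7×10³)(8.7⁴)/(8·45.0³·13) = 46.971 N/mm
Parallel: k_eq = 5.1167 + 46.971 = 52.087 N/mm

52.1 N/mm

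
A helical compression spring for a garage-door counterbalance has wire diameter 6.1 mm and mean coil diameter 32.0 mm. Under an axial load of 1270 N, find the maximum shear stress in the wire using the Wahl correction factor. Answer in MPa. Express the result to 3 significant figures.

Spring index C = D/d = 32.0/6.1 = 5.2459
K_W = (4C−1)/(4C−4) + 0.615/C = 19.984/16.984 + 0.1172 = 1.2939
τ₀ = 8FD/(πd³) = 8·1270·32.0/(π·6.1³) = 325120/713.08 = 455.94 MPa
τ_max = K·τ₀ = 1.2939 × 455.94 = 589.92 MPa

590 MPa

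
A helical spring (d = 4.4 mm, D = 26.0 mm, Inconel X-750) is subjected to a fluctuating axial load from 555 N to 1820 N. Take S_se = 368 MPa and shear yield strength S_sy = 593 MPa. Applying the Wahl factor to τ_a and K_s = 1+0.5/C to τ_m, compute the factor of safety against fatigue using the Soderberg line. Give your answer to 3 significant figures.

C = D/d = 26.0/4.4 = 5.9091; K_W = (4C−1)/(4C−4)+0.615/C = 1.2569; K_s = 1+0.5/C = 1.0846
F_a = (F_max−F_min)/2 = 632.5 N; F_m = (F_max+F_min)/2 = 1187.5 N
τ_a = K_W·8F_aD/(πd³) = 1.2569 × 491.6 = 617.88 MPa
τ_m = K_s·8F_mD/(πd³) = 1.0846 × 922.97 = 1001.1 MPa
Soderberg: 1/n_f = τ_a/S_se + τ_m/S_sy = 617.88/368 + 1001.1/593 = 1.67901 + 1.68815 = 3.3672
n_f = 1/3.3672 = 0.297

0.297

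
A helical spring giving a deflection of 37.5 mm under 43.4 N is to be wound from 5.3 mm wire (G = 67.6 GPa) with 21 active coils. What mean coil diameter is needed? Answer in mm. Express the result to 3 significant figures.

Required rate k = F/δ = 43.4/37.5 = 1.1573 N/mm
D = (Gd⁴/(8N_a·k))^(1/3) = (67.6×10³·5.3⁴/(8·21·1.1573))^(1/3)
  = (274336)^(1/3) = 64.9772 mm

65.0 mm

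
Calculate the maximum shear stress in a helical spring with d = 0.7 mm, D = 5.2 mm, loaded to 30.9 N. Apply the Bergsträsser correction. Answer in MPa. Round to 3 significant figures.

1420 MPa

Spring index C = D/d = 5.2/0.7 = 7.4286
K_B = (4C+2)/(4C−3) = 31.714/26.714 = 1.1872
τ₀ = 8FD/(πd³) = 8·30.9·5.2/(π·0.7³) = 1285.44/1.0776 = 1192.9 MPa
τ_max = K·τ₀ = 1.1872 × 1192.9 = 1416.2 MPa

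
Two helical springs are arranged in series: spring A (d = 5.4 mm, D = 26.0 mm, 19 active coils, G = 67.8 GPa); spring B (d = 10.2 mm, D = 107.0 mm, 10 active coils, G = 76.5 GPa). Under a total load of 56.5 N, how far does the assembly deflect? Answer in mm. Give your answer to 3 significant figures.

9.31 mm

k_A = Gd⁴/(8D³N_a) = (67.8×10³)(5.4⁴)/(8·26.0³·19) = 21.579 N/mm
k_B = Gd⁴/(8D³N_a) = (76.5×10³)(10.2⁴)/(8·107.0³·10) = 8.4493 N/mm
Series: 1/k_eq = 1/21.579 + 1/8.4493 = 0.16469; k_eq = 6.0719 N/mm
δ = F/k_eq = 56.5/6.0719 = 9.3052 mm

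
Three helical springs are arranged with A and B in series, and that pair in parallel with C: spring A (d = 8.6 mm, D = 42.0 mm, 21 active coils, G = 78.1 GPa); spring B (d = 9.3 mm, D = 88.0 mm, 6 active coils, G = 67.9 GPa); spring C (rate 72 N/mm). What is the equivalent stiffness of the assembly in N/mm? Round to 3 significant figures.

82.7 N/mm

k_A = Gd⁴/(8D³N_a) = (78.1×10³)(8.6⁴)/(8·42.0³·21) = 34.323 N/mm
k_B = Gd⁴/(8D³N_a) = (67.9×10³)(9.3⁴)/(8·88.0³·6) = 15.528 N/mm
Springs A,B series: k_AB = 1/(1/34.323+1/15.528) = 10.691 N/mm; parallel with C: k_eq = 10.691+72 = 82.691 N/mm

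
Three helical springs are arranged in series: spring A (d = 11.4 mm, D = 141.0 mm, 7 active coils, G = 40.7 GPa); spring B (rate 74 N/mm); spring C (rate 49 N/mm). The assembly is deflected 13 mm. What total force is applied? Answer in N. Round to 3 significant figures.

k_A = Gd⁴/(8D³N_a) = (40.7×10³)(11.4⁴)/(8·141.0³·7) = 4.3789 N/mm
Series: 1/k_eq = 1/4.3789 + 1/74 + 1/49 = 0.26229; k_eq = 3.8126 N/mm
F = k_eq·δ = 3.8126·13 = 49.564 N

49.6 N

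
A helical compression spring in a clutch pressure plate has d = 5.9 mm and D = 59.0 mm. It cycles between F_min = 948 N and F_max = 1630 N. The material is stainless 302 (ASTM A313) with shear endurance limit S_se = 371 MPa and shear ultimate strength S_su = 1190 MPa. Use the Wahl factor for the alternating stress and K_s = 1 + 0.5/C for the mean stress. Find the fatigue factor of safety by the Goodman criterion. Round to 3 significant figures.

C = D/d = 59.0/5.9 = 10.0000; K_W = (4C−1)/(4C−4)+0.615/C = 1.1448; K_s = 1+0.5/C = 1.0500
F_a = (F_max−F_min)/2 = 341 N; F_m = (F_max+F_min)/2 = 1289 N
τ_a = K_W·8F_aD/(πd³) = 1.1448 × 249.45 = 285.58 MPa
τ_m = K_s·8F_mD/(πd³) = 1.0500 × 942.95 = 990.1 MPa
Goodman: 1/n_f = τ_a/S_se + τ_m/S_su = 285.58/371 + 990.1/1190 = 0.76977 + 0.83202 = 1.6018
n_f = 1/1.6018 = 0.6243

0.624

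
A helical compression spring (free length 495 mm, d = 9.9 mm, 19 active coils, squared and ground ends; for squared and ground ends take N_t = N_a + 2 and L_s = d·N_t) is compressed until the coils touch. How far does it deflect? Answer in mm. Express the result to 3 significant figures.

287 mm

N_t = 21; L_s = 9.9·21 = 207.9 mm
δ_solid = L₀ − L_s = 495 − 207.9 = 287.1 mm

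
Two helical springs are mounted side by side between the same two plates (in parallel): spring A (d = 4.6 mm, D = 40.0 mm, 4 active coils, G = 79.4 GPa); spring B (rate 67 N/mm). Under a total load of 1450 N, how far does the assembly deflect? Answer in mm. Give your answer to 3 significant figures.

k_A = Gd⁴/(8D³N_a) = (79.4×10³)(4.6⁴)/(8·40.0³·4) = 17.359 N/mm
Parallel: k_eq = 17.359 + 67 = 84.359 N/mm
δ = F/k_eq = 1450/84.359 = 17.188 mm

17.2 mm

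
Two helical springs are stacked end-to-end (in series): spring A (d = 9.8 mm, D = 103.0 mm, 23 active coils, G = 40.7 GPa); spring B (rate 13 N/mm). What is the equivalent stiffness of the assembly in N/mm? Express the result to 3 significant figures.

k_A = Gd⁴/(8D³N_a) = (40.7×10³)(9.8⁴)/(8·103.0³·23) = 1.8671 N/mm
Series: 1/k_eq = 1/1.8671 + 1/13 = 0.61251; k_eq = 1.6326 N/mm

1.63 N/mm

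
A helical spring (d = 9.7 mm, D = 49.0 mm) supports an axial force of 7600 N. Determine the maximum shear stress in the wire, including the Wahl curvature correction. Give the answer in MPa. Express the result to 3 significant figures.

1360 MPa

Spring index C = D/d = 49.0/9.7 = 5.0515
K_W = (4C−1)/(4C−4) + 0.615/C = 19.206/16.206 + 0.1217 = 1.3069
τ₀ = 8FD/(πd³) = 8·7600·49.0/(π·9.7³) = 2.9792e+06/2867.2 = 1039 MPa
τ_max = K·τ₀ = 1.3069 × 1039 = 1357.9 MPa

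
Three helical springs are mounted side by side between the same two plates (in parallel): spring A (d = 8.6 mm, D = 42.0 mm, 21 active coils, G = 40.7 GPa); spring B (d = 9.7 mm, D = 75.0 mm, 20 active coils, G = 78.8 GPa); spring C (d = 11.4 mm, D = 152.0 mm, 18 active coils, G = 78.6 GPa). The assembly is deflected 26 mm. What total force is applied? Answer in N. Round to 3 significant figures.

k_A = Gd⁴/(8D³N_a) = (40.7×10³)(8.6⁴)/(8·42.0³·21) = 17.887 N/mm
k_B = Gd⁴/(8D³N_a) = (78.8×10³)(9.7⁴)/(8·75.0³·20) = 10.335 N/mm
k_C = Gd⁴/(8D³N_a) = (78.6×10³)(11.4⁴)/(8·152.0³·18) = 2.6251 N/mm
Parallel: k_eq = 17.887 + 10.335 + 2.6251 = 30.847 N/mm
F = k_eq·δ = 30.847·26 = 802.02 N

802 N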